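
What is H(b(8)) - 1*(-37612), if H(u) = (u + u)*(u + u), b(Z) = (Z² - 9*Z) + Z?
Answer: 37612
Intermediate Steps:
b(Z) = Z² - 8*Z
H(u) = 4*u² (H(u) = (2*u)*(2*u) = 4*u²)
H(b(8)) - 1*(-37612) = 4*(8*(-8 + 8))² - 1*(-37612) = 4*(8*0)² + 37612 = 4*0² + 37612 = 4*0 + 37612 = 0 + 37612 = 37612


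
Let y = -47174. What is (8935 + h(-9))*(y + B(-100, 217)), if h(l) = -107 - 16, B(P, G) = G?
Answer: -413785084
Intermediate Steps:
h(l) = -123
(8935 + h(-9))*(y + B(-100, 217)) = (8935 - 123)*(-47174 + 217) = 8812*(-46957) = -413785084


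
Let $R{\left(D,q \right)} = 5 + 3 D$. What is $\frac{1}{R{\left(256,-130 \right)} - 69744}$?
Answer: $- \frac{1}{68971} \approx -1.4499 \cdot 10^{-5}$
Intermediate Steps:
$\frac{1}{R{\left(256,-130 \right)} - 69744} = \frac{1}{\left(5 + 3 \cdot 256\right) - 69744} = \frac{1}{\left(5 + 768\right) - 69744} = \frac{1}{773 - 69744} = \frac{1}{-68971} = - \frac{1}{68971}$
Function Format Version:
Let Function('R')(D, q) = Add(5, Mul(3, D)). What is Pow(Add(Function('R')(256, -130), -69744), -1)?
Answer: Rational(-1, 68971) ≈ -1.4499e-5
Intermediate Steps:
Pow(Add(Function('R')(256, -130), -69744), -1) = Pow(Add(Add(5, Mul(3, 256)), -69744), -1) = Pow(Add(Add(5, 768), -69744), -1) = Pow(Add(773, -69744), -1) = Pow(-68971, -1) = Rational(-1, 68971)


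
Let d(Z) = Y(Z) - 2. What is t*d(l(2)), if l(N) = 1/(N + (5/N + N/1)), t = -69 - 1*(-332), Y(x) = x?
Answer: -6312/13 ≈ -485.54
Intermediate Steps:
t = 263 (t = -69 + 332 = 263)
l(N) = 1/(2*N + 5/N) (l(N) = 1/(N + (5/N + N*1)) = 1/(N + (5/N + N)) = 1/(N + (N + 5/N)) = 1/(2*N + 5/N))
d(Z) = -2 + Z (d(Z) = Z - 2 = -2 + Z)
t*d(l(2)) = 263*(-2 + 2/(5 + 2*2²)) = 263*(-2 + 2/(5 + 2*4)) = 263*(-2 + 2/(5 + 8)) = 263*(-2 + 2/13) = 263*(-24/13) = -6312/13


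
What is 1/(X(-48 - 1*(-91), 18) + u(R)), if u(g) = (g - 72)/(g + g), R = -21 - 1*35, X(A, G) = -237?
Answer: -7/1651 ≈ -0.0042399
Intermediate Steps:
R = -56 (R = -21 - 35 = -56)
u(g) = (-72 + g)/(2*g) (u(g) = (-72 + g)/((2*g)) = (-72 + g)*(1/(2*g)) = (-72 + g)/(2*g))
1/(X(-48 - 1*(-91), 18) + u(R)) = 1/(-237 + (1/2)*(-72 - 56)/(-56)) = 1/(-237 + (1/2)*(-1/56)*(-128)) = 1/(-237 + 8/7) = 1/(-1651/7) = -7/1651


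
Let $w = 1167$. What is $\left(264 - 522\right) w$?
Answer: $-301086$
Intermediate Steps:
$\left(264 - 522\right) w = \left(264 - 522\right) 1167 = \left(-258\right) 1167 = -301086$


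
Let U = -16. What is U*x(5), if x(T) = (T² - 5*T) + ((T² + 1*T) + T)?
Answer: -560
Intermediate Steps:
x(T) = -3*T + 2*T² (x(T) = (T² - 5*T) + ((T² + T) + T) = (T² - 5*T) + ((T + T²) + T) = (T² - 5*T) + (T² + 2*T) = -3*T + 2*T²)
U*x(5) = -80*(-3 + 2*5) = -80*(-3 + 10) = -80*7 = -16*35 = -560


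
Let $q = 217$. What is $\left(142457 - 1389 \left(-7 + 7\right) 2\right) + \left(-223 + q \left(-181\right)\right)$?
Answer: $102957$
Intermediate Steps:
$\left(142457 - 1389 \left(-7 + 7\right) 2\right) + \left(-223 + q \left(-181\right)\right) = \left(142457 - 1389 \left(-7 + 7\right) 2\right) + \left(-223 + 217 \left(-181\right)\right) = \left(142457 - 1389 \cdot 0 \cdot 2\right) - 39500 = \left(142457 - 0\right) - 39500 = \left(142457 + 0\right) - 39500 = 142457 - 39500 = 102957$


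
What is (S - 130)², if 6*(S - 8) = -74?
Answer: 162409/9 ≈ 18045.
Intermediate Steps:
S = -13/3 (S = 8 + (⅙)*(-74) = 8 - 37/3 = -13/3 ≈ -4.3333)
(S - 130)² = (-13/3 - 130)² = (-403/3)² = 162409/9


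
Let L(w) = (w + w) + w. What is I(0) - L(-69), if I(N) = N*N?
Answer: 207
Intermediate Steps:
I(N) = N²
L(w) = 3*w (L(w) = 2*w + w = 3*w)
I(0) - L(-69) = 0² - 3*(-69) = 0 - 1*(-207) = 0 + 207 = 207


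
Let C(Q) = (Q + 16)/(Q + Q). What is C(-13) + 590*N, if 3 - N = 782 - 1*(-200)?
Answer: -15017863/26 ≈ -5.7761e+5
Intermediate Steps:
N = -979 (N = 3 - (782 - 1*(-200)) = 3 - (782 + 200) = 3 - 1*982 = 3 - 982 = -979)
C(Q) = (16 + Q)/(2*Q) (C(Q) = (16 + Q)/((2*Q)) = (16 + Q)*(1/(2*Q)) = (16 + Q)/(2*Q))
C(-13) + 590*N = (1/2)*(16 - 13)/(-13) + 590*(-979) = (1/2)*(-1/13)*3 - 577610 = -3/26 - 577610 = -15017863/26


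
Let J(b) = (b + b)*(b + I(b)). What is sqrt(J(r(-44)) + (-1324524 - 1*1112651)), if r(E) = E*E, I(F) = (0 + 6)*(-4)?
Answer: sqrt(4966089) ≈ 2228.5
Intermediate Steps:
I(F) = -24 (I(F) = 6*(-4) = -24)
r(E) = E**2
J(b) = 2*b*(-24 + b) (J(b) = (b + b)*(b - 24) = (2*b)*(-24 + b) = 2*b*(-24 + b))
sqrt(J(r(-44)) + (-1324524 - 1*1112651)) = sqrt(2*(-44)**2*(-24 + (-44)**2) + (-1324524 - 1*1112651)) = sqrt(2*1936*(-24 + 1936) + (-1324524 - 1112651)) = sqrt(2*1936*1912 - 2437175) = sqrt(7403264 - 2437175) = sqrt(4966089)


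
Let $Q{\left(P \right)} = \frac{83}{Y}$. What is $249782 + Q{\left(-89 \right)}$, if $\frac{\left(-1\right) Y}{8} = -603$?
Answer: $\frac{1204948451}{4824} \approx 2.4978 \cdot 10^{5}$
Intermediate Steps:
$Y = 4824$ ($Y = \left(-8\right) \left(-603\right) = 4824$)
$Q{\left(P \right)} = \frac{83}{4824}$
$249782 + Q{\left(-89 \right)} = 249782 + \frac{83}{4824} = \frac{1204948451}{4824}$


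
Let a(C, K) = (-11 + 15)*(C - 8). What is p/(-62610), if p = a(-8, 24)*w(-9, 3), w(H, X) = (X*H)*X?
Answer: -864/10435 ≈ -0.082798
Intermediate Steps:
a(C, K) = -32 + 4*C (a(C, K) = 4*(-8 + C) = -32 + 4*C)
w(H, X) = H*X² (w(H, X) = (H*X)*X = H*X²)
p = 5184 (p = (-32 + 4*(-8))*(-9*3²) = (-32 - 32)*(-9*9) = -64*(-81) = 5184)
p/(-62610) = 5184/(-62610) = 5184*(-1/62610) = -864/10435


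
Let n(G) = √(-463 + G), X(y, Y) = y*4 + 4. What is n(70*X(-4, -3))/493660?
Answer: I*√1303/493660 ≈ 7.3121e-5*I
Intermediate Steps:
X(y, Y) = 4 + 4*y (X(y, Y) = 4*y + 4 = 4 + 4*y)
n(70*X(-4, -3))/493660 = √(-463 + 70*(4 + 4*(-4)))/493660 = √(-463 + 70*(4 - 16))*(1/493660) = √(-463 + 70*(-12))*(1/493660) = √(-463 - 840)*(1/493660) = √(-1303)*(1/493660) = (I*√1303)*(1/493660) = I*√1303/493660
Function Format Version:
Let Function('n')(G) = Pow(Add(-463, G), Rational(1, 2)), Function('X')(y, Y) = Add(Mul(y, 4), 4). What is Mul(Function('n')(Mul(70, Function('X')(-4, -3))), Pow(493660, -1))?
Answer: Mul(Rational(1, 493660), I, Pow(1303, Rational(1, 2))) ≈ Mul(7.3121e-5, I)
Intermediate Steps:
Function('X')(y, Y) = Add(4, Mul(4, y)) (Function('X')(y, Y) = Add(Mul(4, y), 4) = Add(4, Mul(4, y)))
Mul(Function('n')(Mul(70, Function('X')(-4, -3))), Pow(493660, -1)) = Mul(Pow(Add(-463, Mul(70, Add(4, Mul(4, -4)))), Rational(1, 2)), Pow(493660, -1)) = Mul(Pow(Add(-463, Mul(70, Add(4, -16))), Rational(1, 2)), Rational(1, 493660)) = Mul(Pow(Add(-463, Mul(70, -12)), Rational(1, 2)), Rational(1, 493660)) = Mul(Pow(Add(-463, -840), Rational(1, 2)), Rational(1, 493660)) = Mul(Pow(-1303, Rational(1, 2)), Rational(1, 493660)) = Mul(Mul(I, Pow(1303, Rational(1, 2))), Rational(1, 493660)) = Mul(Rational(1, 493660), I, Pow(1303, Rational(1, 2)))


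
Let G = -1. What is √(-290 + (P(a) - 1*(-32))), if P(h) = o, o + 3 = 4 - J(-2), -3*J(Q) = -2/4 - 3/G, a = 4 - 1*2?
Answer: I*√9222/6 ≈ 16.005*I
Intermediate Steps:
a = 2 (a = 4 - 2 = 2)
J(Q) = -⅚ (J(Q) = -(-2/4 - 3/(-1))/3 = -(-2*¼ - 3*(-1))/3 = -(-½ + 3)/3 = -⅓*5/2 = -⅚)
o = 11/6 (o = -3 + (4 - 1*(-⅚)) = -3 + (4 + ⅚) = -3 + 29/6 = 11/6 ≈ 1.8333)
P(h) = 11/6
√(-290 + (P(a) - 1*(-32))) = √(-290 + (11/6 - 1*(-32))) = √(-290 + (11/6 + 32)) = √(-290 + 203/6) = √(-1537/6) = I*√9222/6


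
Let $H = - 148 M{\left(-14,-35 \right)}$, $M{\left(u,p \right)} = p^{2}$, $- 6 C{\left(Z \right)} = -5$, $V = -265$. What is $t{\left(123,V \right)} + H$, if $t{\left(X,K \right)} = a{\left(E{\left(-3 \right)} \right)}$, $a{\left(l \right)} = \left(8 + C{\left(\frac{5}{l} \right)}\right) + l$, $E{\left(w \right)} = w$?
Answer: $- \frac{1087765}{6} \approx -1.8129 \cdot 10^{5}$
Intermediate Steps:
$C{\left(Z \right)} = \frac{5}{6}$ ($C{\left(Z \right)} = \left(- \frac{1}{6}\right) \left(-5\right) = \frac{5}{6}$)
$a{\left(l \right)} = \frac{53}{6} + l$ ($a{\left(l \right)} = \left(8 + \frac{5}{6}\right) + l = \frac{53}{6} + l$)
$t{\left(X,K \right)} = \frac{35}{6}$ ($t{\left(X,K \right)} = \frac{53}{6} - 3 = \frac{35}{6}$)
$H = -181300$ ($H = - 148 \left(-35\right)^{2} = \left(-148\right) 1225 = -181300$)
$t{\left(123,V \right)} + H = \frac{35}{6} - 181300 = - \frac{1087765}{6}$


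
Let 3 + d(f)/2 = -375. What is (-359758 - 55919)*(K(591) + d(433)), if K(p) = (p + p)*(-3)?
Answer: 1788242454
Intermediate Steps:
d(f) = -756 (d(f) = -6 + 2*(-375) = -6 - 750 = -756)
K(p) = -6*p (K(p) = (2*p)*(-3) = -6*p)
(-359758 - 55919)*(K(591) + d(433)) = (-359758 - 55919)*(-6*591 - 756) = -415677*(-3546 - 756) = -415677*(-4302) = 1788242454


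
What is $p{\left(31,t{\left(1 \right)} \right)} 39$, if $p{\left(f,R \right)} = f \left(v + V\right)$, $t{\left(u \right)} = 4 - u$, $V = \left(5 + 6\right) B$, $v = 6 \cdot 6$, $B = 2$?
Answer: $70122$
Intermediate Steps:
$v = 36$
$V = 22$ ($V = \left(5 + 6\right) 2 = 11 \cdot 2 = 22$)
$p{\left(f,R \right)} = 58 f$ ($p{\left(f,R \right)} = f \left(36 + 22\right) = f 58 = 58 f$)
$p{\left(31,t{\left(1 \right)} \right)} 39 = 58 \cdot 31 \cdot 39 = 1798 \cdot 39 = 70122$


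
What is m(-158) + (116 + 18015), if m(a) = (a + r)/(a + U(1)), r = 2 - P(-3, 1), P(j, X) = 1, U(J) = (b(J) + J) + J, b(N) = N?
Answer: 2810462/155 ≈ 18132.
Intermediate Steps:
U(J) = 3*J (U(J) = (J + J) + J = 2*J + J = 3*J)
r = 1 (r = 2 - 1*1 = 2 - 1 = 1)
m(a) = (1 + a)/(3 + a) (m(a) = (a + 1)/(a + 3*1) = (1 + a)/(a + 3) = (1 + a)/(3 + a))
m(-158) + (116 + 18015) = (1 - 158)/(3 - 158) + (116 + 18015) = -157/(-155) + 18131 = -1/155*(-157) + 18131 = 157/155 + 18131 = 2810462/155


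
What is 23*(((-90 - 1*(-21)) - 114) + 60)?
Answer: -2829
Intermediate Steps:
23*(((-90 - 1*(-21)) - 114) + 60) = 23*(((-90 + 21) - 114) + 60) = 23*((-69 - 114) + 60) = 23*(-183 + 60) = 23*(-123) = -2829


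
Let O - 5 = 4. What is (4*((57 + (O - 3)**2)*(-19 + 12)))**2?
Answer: 6780816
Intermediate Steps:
O = 9 (O = 5 + 4 = 9)
(4*((57 + (O - 3)**2)*(-19 + 12)))**2 = (4*((57 + (9 - 3)**2)*(-19 + 12)))**2 = (4*((57 + 6**2)*(-7)))**2 = (4*((57 + 36)*(-7)))**2 = (4*(93*(-7)))**2 = (4*(-651))**2 = (-2604)**2 = 6780816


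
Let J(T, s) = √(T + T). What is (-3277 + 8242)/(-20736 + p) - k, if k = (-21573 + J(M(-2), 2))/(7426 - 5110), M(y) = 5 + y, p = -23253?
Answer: 104163973/11319836 - √6/2316 ≈ 9.2008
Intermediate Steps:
J(T, s) = √2*√T (J(T, s) = √(2*T) = √2*√T)
k = -7191/772 + √6/2316 (k = (-21573 + √2*√(5 - 2))/(7426 - 5110) = (-21573 + √2*√3)/2316 = (-21573 + √6)*(1/2316) = -7191/772 + √6/2316 ≈ -9.3137)
(-3277 + 8242)/(-20736 + p) - k = (-3277 + 8242)/(-20736 - 23253) - (-7191/772 + √6/2316) = 4965/(-43989) + (7191/772 - √6/2316) = 4965*(-1/43989) + (7191/772 - √6/2316) = -1655/14663 + (7191/772 - √6/2316) = 104163973/11319836 - √6/2316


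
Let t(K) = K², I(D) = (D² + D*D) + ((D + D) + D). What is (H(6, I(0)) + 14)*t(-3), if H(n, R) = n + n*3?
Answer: 342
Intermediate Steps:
I(D) = 2*D² + 3*D (I(D) = (D² + D²) + (2*D + D) = 2*D² + 3*D)
H(n, R) = 4*n (H(n, R) = n + 3*n = 4*n)
(H(6, I(0)) + 14)*t(-3) = (4*6 + 14)*(-3)² = (24 + 14)*9 = 38*9 = 342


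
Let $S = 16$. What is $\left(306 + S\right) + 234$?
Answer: $556$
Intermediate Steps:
$\left(306 + S\right) + 234 = \left(306 + 16\right) + 234 = 322 + 234 = 556$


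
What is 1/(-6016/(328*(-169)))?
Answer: 6929/752 ≈ 9.2141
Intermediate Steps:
1/(-6016/(328*(-169))) = 1/(-6016/(-55432)) = 1/(-6016*(-1/55432)) = 1/(752/6929) = 6929/752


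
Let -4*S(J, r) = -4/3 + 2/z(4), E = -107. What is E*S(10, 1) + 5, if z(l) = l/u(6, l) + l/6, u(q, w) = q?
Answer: 227/24 ≈ 9.4583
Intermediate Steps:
z(l) = l/3 (z(l) = l/6 + l/6 = l/3)
S(J, r) = -1/24 (S(J, r) = -(-4/3 + 2/(((⅓)*4)))/4 = -(-4*⅓ + 2/(4/3))/4 = -(-4/3 + 2*(¾))/4 = -(-4/3 + 3/2)/4 = -¼*⅙ = -1/24)
E*S(10, 1) + 5 = -107*(-1/24) + 5 = 107/24 + 5 = 227/24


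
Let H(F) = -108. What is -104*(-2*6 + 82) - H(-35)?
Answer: -7172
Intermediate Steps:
-104*(-2*6 + 82) - H(-35) = -104*(-2*6 + 82) - 1*(-108) = -104*(-12 + 82) + 108 = -104*70 + 108 = -7280 + 108 = -7172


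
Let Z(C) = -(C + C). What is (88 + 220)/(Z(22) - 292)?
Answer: -11/12 ≈ -0.91667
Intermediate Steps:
Z(C) = -2*C
(88 + 220)/(Z(22) - 292) = (88 + 220)/(-2*22 - 292) = 308/(-44 - 292) = 308/(-336) = 308*(-1/336) = -11/12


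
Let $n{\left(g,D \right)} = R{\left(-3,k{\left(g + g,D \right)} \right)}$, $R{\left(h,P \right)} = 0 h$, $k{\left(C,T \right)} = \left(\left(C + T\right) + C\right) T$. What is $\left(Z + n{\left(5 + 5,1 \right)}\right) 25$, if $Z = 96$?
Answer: $2400$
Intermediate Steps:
$k{\left(C,T \right)} = T \left(T + 2 C\right)$ ($k{\left(C,T \right)} = \left(T + 2 C\right) T = T \left(T + 2 C\right)$)
$R{\left(h,P \right)} = 0$
$n{\left(g,D \right)} = 0$
$\left(Z + n{\left(5 + 5,1 \right)}\right) 25 = \left(96 + 0\right) 25 = 96 \cdot 25 = 2400$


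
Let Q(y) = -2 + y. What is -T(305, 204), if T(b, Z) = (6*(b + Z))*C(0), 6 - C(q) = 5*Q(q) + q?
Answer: -48864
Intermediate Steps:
C(q) = 16 - 6*q (C(q) = 6 - (5*(-2 + q) + q) = 6 - ((-10 + 5*q) + q) = 6 - (-10 + 6*q) = 6 + (10 - 6*q) = 16 - 6*q)
T(b, Z) = 96*Z + 96*b (T(b, Z) = (6*(b + Z))*(16 - 6*0) = (6*(Z + b))*(16 + 0) = (6*Z + 6*b)*16 = 96*Z + 96*b)
-T(305, 204) = -(96*204 + 96*305) = -(19584 + 29280) = -1*48864 = -48864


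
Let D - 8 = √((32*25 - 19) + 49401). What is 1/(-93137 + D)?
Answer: -93129/8672960459 - √50182/8672960459 ≈ -1.0764e-5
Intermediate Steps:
D = 8 + √50182 (D = 8 + √((32*25 - 19) + 49401) = 8 + √((800 - 19) + 49401) = 8 + √(781 + 49401) = 8 + √50182 ≈ 232.01)
1/(-93137 + D) = 1/(-93137 + (8 + √50182)) = 1/(-93129 + √50182)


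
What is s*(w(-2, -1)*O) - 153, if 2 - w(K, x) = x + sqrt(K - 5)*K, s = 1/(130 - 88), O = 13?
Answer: -2129/14 + 13*I*sqrt(7)/21 ≈ -152.07 + 1.6378*I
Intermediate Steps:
s = 1/42 ≈ 0.023810
w(K, x) = 2 - x - K*sqrt(-5 + K) (w(K, x) = 2 - (x + sqrt(K - 5)*K) = 2 - (x + sqrt(-5 + K)*K) = 2 - (x + K*sqrt(-5 + K)) = 2 + (-x - K*sqrt(-5 + K)) = 2 - x - K*sqrt(-5 + K))
s*(w(-2, -1)*O) - 153 = ((2 - 1*(-1) - 1*(-2)*sqrt(-5 - 2))*13)/42 - 153 = ((2 + 1 - 1*(-2)*sqrt(-7))*13)/42 - 153 = ((2 + 1 - 1*(-2)*I*sqrt(7))*13)/42 - 153 = ((2 + 1 + 2*I*sqrt(7))*13)/42 - 153 = ((3 + 2*I*sqrt(7))*13)/42 - 153 = (39 + 26*I*sqrt(7))/42 - 153 = (13/14 + 13*I*sqrt(7)/21) - 153 = -2129/14 + 13*I*sqrt(7)/21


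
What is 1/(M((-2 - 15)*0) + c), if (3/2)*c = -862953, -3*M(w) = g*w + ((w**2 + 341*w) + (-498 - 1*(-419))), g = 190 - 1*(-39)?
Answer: -3/1725827 ≈ -1.7383e-6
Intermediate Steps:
g = 229 (g = 190 + 39 = 229)
M(w) = 79/3 - 190*w - w**2/3 (M(w) = -(229*w + ((w**2 + 341*w) + (-498 - 1*(-419))))/3 = -(229*w + ((w**2 + 341*w) + (-498 + 419)))/3 = -(229*w + ((w**2 + 341*w) - 79))/3 = -(229*w + (-79 + w**2 + 341*w))/3 = -(-79 + w**2 + 570*w)/3 = 79/3 - 190*w - w**2/3)
c = -575302 (c = (2/3)*(-862953) = -575302)
1/(M((-2 - 15)*0) + c) = 1/((79/3 - 190*(-2 - 15)*0 - ((-2 - 15)*0)**2/3) - 575302) = 1/((79/3 - (-3230)*0 - (-17*0)**2/3) - 575302) = 1/((79/3 - 190*0 - 1/3*0**2) - 575302) = 1/((79/3 + 0 - 1/3*0) - 575302) = 1/((79/3 + 0 + 0) - 575302) = 1/(79/3 - 575302) = 1/(-1725827/3) = -3/1725827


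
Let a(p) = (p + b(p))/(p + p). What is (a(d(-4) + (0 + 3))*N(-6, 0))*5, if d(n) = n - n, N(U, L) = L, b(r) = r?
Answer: 0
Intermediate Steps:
d(n) = 0
a(p) = 1 (a(p) = (p + p)/(p + p) = (2*p)/((2*p)) = (2*p)*(1/(2*p)) = 1)
(a(d(-4) + (0 + 3))*N(-6, 0))*5 = (1*0)*5 = 0*5 = 0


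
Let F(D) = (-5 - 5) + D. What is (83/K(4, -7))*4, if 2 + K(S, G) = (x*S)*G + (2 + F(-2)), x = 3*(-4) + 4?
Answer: 83/53 ≈ 1.5660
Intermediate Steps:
F(D) = -10 + D
x = -8 (x = -12 + 4 = -8)
K(S, G) = -12 - 8*G*S (K(S, G) = -2 + ((-8*S)*G + (2 + (-10 - 2))) = -2 + (-8*G*S + (2 - 12)) = -2 + (-8*G*S - 10) = -2 + (-10 - 8*G*S) = -12 - 8*G*S)
(83/K(4, -7))*4 = (83/(-12 - 8*(-7)*4))*4 = (83/(-12 + 224))*4 = (83/212)*4 = 83/53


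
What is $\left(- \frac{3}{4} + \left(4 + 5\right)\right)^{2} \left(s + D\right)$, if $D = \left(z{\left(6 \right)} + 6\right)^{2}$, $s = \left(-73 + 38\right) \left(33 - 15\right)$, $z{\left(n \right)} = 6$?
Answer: $- \frac{264627}{8} \approx -33078.0$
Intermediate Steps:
$s = -630$ ($s = \left(-35\right) 18 = -630$)
$D = 144$ ($D = \left(6 + 6\right)^{2} = 12^{2} = 144$)
$\left(- \frac{3}{4} + \left(4 + 5\right)\right)^{2} \left(s + D\right) = \left(- \frac{3}{4} + \left(4 + 5\right)\right)^{2} \left(-630 + 144\right) = \left(\left(-3\right) \frac{1}{4} + 9\right)^{2} \left(-486\right) = \left(- \frac{3}{4} + 9\right)^{2} \left(-486\right) = \left(\frac{33}{4}\right)^{2} \left(-486\right) = \frac{1089}{16} \left(-486\right) = - \frac{264627}{8}$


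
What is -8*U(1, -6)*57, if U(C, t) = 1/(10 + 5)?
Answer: -152/5 ≈ -30.400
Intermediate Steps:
U(C, t) = 1/15
-8*U(1, -6)*57 = -8*1/15*57 = -8/15*57 = -152/5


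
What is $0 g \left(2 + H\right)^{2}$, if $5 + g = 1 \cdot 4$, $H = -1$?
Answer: $0$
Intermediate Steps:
$g = -1$ ($g = -5 + 1 \cdot 4 = -5 + 4 = -1$)
$0 g \left(2 + H\right)^{2} = 0 \left(-1\right) \left(2 - 1\right)^{2} = 0 \cdot 1^{2} = 0 \cdot 1 = 0$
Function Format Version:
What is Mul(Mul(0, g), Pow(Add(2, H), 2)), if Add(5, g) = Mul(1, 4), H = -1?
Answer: 0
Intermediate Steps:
g = -1 (g = Add(-5, Mul(1, 4)) = Add(-5, 4) = -1)
Mul(Mul(0, g), Pow(Add(2, H), 2)) = Mul(Mul(0, -1), Pow(Add(2, -1), 2)) = Mul(0, Pow(1, 2)) = Mul(0, 1) = 0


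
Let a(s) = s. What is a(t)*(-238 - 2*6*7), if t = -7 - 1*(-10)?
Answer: -966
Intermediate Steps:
t = 3 (t = -7 + 10 = 3)
a(t)*(-238 - 2*6*7) = 3*(-238 - 2*6*7) = 3*(-238 - 12*7) = 3*(-238 - 84) = 3*(-322) = -966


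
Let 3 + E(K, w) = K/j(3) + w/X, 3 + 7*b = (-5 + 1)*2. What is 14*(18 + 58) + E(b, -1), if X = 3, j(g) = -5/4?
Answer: 111502/105 ≈ 1061.9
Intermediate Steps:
j(g) = -5/4 (j(g) = -5*¼ = -5/4)
b = -11/7 (b = -3/7 + ((-5 + 1)*2)/7 = -3/7 + (-4*2)/7 = -3/7 + (⅐)*(-8) = -3/7 - 8/7 = -11/7 ≈ -1.5714)
E(K, w) = -3 - 4*K/5 + w/3 (E(K, w) = -3 + (K/(-5/4) + w/3) = -3 + (K*(-⅘) + w*(⅓)) = -3 + (-4*K/5 + w/3) = -3 - 4*K/5 + w/3)
14*(18 + 58) + E(b, -1) = 14*(18 + 58) + (-3 - ⅘*(-11/7) + (⅓)*(-1)) = 14*76 + (-3 + 44/35 - ⅓) = 1064 - 218/105 = 111502/105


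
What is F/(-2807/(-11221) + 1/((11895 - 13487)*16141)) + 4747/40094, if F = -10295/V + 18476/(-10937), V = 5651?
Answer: -355365893075317058264723/25534109203385736706482 ≈ -13.917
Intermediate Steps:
F = -217004291/61804987 (F = -10295/5651 + 18476/(-10937) = -10295*1/5651 + 18476*(-1/10937) = -10295/5651 - 18476/10937 = -217004291/61804987 ≈ -3.5111)
F/(-2807/(-11221) + 1/((11895 - 13487)*16141)) + 4747/40094 = -217004291/(61804987*(-2807/(-11221) + 1/((11895 - 13487)*16141))) + 4747/40094 = -217004291/(61804987*(-2807*(-1/11221) + (1/16141)/(-1592))) + 4747*(1/40094) = -217004291/(61804987*(401/1603 - 1/1592*1/16141)) + 4747/40094 = -217004291/(61804987*(401/1603 - 1/25696472)) + 4747/40094 = -217004291/(61804987*10304283669/41191444616) + 4747/40094 = -217004291/61804987*41191444616/10304283669 + 4747/40094 = -8938720234160847256/636856118206857303 + 4747/40094 = -355365893075317058264723/25534109203385736706482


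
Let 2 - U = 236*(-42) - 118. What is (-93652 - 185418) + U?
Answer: -269038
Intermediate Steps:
U = 10032 (U = 2 - (236*(-42) - 118) = 2 - (-9912 - 118) = 2 - 1*(-10030) = 2 + 10030 = 10032)
(-93652 - 185418) + U = (-93652 - 185418) + 10032 = -279070 + 10032 = -269038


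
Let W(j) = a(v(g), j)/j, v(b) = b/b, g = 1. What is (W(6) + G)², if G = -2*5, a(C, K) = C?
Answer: 3481/36 ≈ 96.694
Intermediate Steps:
v(b) = 1
G = -10
W(j) = 1/j
(W(6) + G)² = (1/6 - 10)² = (⅙ - 10)² = (-59/6)² = 3481/36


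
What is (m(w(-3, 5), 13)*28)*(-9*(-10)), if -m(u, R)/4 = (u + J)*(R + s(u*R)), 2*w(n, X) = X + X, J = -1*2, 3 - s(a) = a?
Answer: 1481760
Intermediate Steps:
s(a) = 3 - a
J = -2
w(n, X) = X (w(n, X) = (X + X)/2 = (2*X)/2 = X)
m(u, R) = -4*(-2 + u)*(3 + R - R*u) (m(u, R) = -4*(u - 2)*(R + (3 - u*R)) = -4*(-2 + u)*(R + (3 - R*u)) = -4*(-2 + u)*(3 + R - R*u))
(m(w(-3, 5), 13)*28)*(-9*(-10)) = ((24 + 8*13 - 12*13*5 + 4*5*(-3 + 13*5))*28)*(-9*(-10)) = ((24 + 104 - 780 + 4*5*(-3 + 65))*28)*90 = ((24 + 104 - 780 + 4*5*62)*28)*90 = ((24 + 104 - 780 + 1240)*28)*90 = (588*28)*90 = 16464*90 = 1481760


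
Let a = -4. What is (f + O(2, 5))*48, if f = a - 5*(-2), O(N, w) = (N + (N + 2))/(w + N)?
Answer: 2304/7 ≈ 329.14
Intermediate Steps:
O(N, w) = (2 + 2*N)/(N + w) (O(N, w) = (N + (2 + N))/(N + w) = (2 + 2*N)/(N + w))
f = 6 (f = -4 - 5*(-2) = -4 + 10 = 6)
(f + O(2, 5))*48 = (6 + 2*(1 + 2)/(2 + 5))*48 = (6 + 2*3/7)*48 = (6 + 2*(⅐)*3)*48 = (6 + 6/7)*48 = (48/7)*48 = 2304/7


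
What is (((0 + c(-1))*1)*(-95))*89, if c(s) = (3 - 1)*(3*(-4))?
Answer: 202920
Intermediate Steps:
c(s) = -24 (c(s) = 2*(-12) = -24)
(((0 + c(-1))*1)*(-95))*89 = (((0 - 24)*1)*(-95))*89 = (-24*1*(-95))*89 = -24*(-95)*89 = 2280*89 = 202920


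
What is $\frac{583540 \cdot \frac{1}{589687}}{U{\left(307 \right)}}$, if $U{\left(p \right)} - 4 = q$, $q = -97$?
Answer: $- \frac{583540}{54840891} \approx -0.010641$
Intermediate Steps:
$U{\left(p \right)} = -93$ ($U{\left(p \right)} = 4 - 97 = -93$)
$\frac{583540 \cdot \frac{1}{589687}}{U{\left(307 \right)}} = \frac{583540 \cdot \frac{1}{589687}}{-93} = 583540 \cdot \frac{1}{589687} \left(- \frac{1}{93}\right) = \frac{583540}{589687} \left(- \frac{1}{93}\right) = - \frac{583540}{54840891}$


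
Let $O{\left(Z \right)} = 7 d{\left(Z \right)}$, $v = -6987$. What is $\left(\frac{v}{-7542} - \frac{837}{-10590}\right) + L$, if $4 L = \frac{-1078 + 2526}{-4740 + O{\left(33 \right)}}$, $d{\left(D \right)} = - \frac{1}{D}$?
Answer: $\frac{322437315008}{347049724335} \approx 0.92908$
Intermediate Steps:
$O{\left(Z \right)} = - \frac{7}{Z}$ ($O{\left(Z \right)} = 7 \left(- \frac{1}{Z}\right) = - \frac{7}{Z}$)
$L = - \frac{11946}{156427}$ ($L = \frac{\left(-1078 + 2526\right) \frac{1}{-4740 - \frac{7}{33}}}{4} = \frac{1448 \frac{1}{-4740 - \frac{7}{33}}}{4} = \frac{1448 \frac{1}{- \frac{156427}{33}}}{4} = \frac{1448 \left(- \frac{33}{156427}\right)}{4} = \frac{1}{4} \left(- \frac{47784}{156427}\right) = - \frac{11946}{156427} \approx -0.076368$)
$\left(\frac{v}{-7542} - \frac{837}{-10590}\right) + L = \left(- \frac{6987}{-7542} - \frac{837}{-10590}\right) - \frac{11946}{156427} = \left(\left(-6987\right) \left(- \frac{1}{7542}\right) - - \frac{279}{3530}\right) - \frac{11946}{156427} = \left(\frac{2329}{2514} + \frac{279}{3530}\right) - \frac{11946}{156427} = \frac{2230694}{2218605} - \frac{11946}{156427} = \frac{322437315008}{347049724335}$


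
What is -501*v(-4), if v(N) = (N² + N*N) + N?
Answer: -14028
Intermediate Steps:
v(N) = N + 2*N² (v(N) = (N² + N²) + N = 2*N² + N = N + 2*N²)
-501*v(-4) = -(-2004)*(1 + 2*(-4)) = -(-2004)*(1 - 8) = -(-2004)*(-7) = -501*28 = -14028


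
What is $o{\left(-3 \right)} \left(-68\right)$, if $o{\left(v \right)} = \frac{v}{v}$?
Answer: $-68$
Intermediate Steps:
$o{\left(v \right)} = 1$
$o{\left(-3 \right)} \left(-68\right) = 1 \left(-68\right) = -68$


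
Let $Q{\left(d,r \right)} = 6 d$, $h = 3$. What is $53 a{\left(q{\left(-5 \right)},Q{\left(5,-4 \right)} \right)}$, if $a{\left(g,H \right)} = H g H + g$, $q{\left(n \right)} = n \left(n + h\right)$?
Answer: $477530$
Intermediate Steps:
$q{\left(n \right)} = n \left(3 + n\right)$ ($q{\left(n \right)} = n \left(n + 3\right) = n \left(3 + n\right)$)
$a{\left(g,H \right)} = g + g H^{2}$ ($a{\left(g,H \right)} = g H^{2} + g = g + g H^{2}$)
$53 a{\left(q{\left(-5 \right)},Q{\left(5,-4 \right)} \right)} = 53 - 5 \left(3 - 5\right) \left(1 + \left(6 \cdot 5\right)^{2}\right) = 53 \left(-5\right) \left(-2\right) \left(1 + 30^{2}\right) = 53 \cdot 10 \left(1 + 900\right) = 53 \cdot 10 \cdot 901 = 53 \cdot 9010 = 477530$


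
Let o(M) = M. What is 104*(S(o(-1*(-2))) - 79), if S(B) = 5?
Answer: -7696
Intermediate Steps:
104*(S(o(-1*(-2))) - 79) = 104*(5 - 79) = 104*(-74) = -7696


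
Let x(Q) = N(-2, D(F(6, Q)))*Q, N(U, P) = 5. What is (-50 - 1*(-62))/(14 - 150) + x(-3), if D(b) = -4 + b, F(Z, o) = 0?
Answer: -513/34 ≈ -15.088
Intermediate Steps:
x(Q) = 5*Q
(-50 - 1*(-62))/(14 - 150) + x(-3) = (-50 - 1*(-62))/(14 - 150) + 5*(-3) = (-50 + 62)/(-136) - 15 = -1/136*12 - 15 = -3/34 - 15 = -513/34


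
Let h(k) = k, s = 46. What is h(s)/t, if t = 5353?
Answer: 46/5353 ≈ 0.0085933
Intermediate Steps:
h(s)/t = 46/5353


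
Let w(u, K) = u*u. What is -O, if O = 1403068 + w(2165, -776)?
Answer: -6090293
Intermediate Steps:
w(u, K) = u**2
O = 6090293 (O = 1403068 + 2165**2 = 1403068 + 4687225 = 6090293)
-O = -1*6090293 = -6090293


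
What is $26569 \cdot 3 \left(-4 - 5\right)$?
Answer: $-717363$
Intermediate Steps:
$26569 \cdot 3 \left(-4 - 5\right) = 26569 \cdot 3 \left(-9\right) = 26569 \left(-27\right) = -717363$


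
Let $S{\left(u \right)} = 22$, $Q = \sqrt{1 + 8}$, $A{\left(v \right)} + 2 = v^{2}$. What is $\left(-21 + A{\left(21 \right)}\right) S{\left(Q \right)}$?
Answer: $9196$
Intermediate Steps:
$A{\left(v \right)} = -2 + v^{2}$
$Q = 3$ ($Q = \sqrt{9} = 3$)
$\left(-21 + A{\left(21 \right)}\right) S{\left(Q \right)} = \left(-21 - \left(2 - 21^{2}\right)\right) 22 = \left(-21 + \left(-2 + 441\right)\right) 22 = \left(-21 + 439\right) 22 = 418 \cdot 22 = 9196$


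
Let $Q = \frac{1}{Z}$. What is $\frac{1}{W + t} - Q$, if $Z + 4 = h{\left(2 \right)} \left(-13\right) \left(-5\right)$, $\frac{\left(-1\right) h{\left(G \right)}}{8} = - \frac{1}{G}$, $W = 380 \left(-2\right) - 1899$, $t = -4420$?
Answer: $- \frac{7335}{1812224} \approx -0.0040475$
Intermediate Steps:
$W = -2659$ ($W = -760 - 1899 = -2659$)
$h{\left(G \right)} = \frac{8}{G}$ ($h{\left(G \right)} = - 8 \left(- \frac{1}{G}\right) = \frac{8}{G}$)
$Z = 256$ ($Z = -4 + \frac{8}{2} \left(-13\right) \left(-5\right) = -4 + 8 \cdot \frac{1}{2} \left(-13\right) \left(-5\right) = -4 + 4 \left(-13\right) \left(-5\right) = -4 - -260 = -4 + 260 = 256$)
$Q = \frac{1}{256} \approx 0.0039063$
$\frac{1}{W + t} - Q = \frac{1}{-2659 - 4420} - \frac{1}{256} = \frac{1}{-7079} - \frac{1}{256} = - \frac{1}{7079} - \frac{1}{256} = - \frac{7335}{1812224}$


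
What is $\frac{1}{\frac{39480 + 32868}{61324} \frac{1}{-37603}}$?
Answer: $- \frac{576491593}{18087} \approx -31873.0$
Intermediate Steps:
$\frac{1}{\frac{39480 + 32868}{61324} \frac{1}{-37603}} = \frac{1}{72348 \cdot \frac{1}{61324} \left(- \frac{1}{37603}\right)} = \frac{1}{\frac{18087}{15331} \left(- \frac{1}{37603}\right)} = \frac{1}{- \frac{18087}{576491593}} = - \frac{576491593}{18087}$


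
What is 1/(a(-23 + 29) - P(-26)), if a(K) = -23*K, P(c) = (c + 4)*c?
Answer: -1/710 ≈ -0.0014085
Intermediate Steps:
P(c) = c*(4 + c) (P(c) = (4 + c)*c = c*(4 + c))
1/(a(-23 + 29) - P(-26)) = 1/(-23*(-23 + 29) - (-26)*(4 - 26)) = 1/(-23*6 - (-26)*(-22)) = 1/(-138 - 1*572) = 1/(-138 - 572) = 1/(-710) = -1/710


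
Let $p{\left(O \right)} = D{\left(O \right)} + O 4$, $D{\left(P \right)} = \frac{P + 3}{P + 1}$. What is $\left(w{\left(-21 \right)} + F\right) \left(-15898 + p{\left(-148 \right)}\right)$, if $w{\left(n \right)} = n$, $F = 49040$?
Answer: $- \frac{118816418815}{147} \approx -8.0827 \cdot 10^{8}$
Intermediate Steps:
$D{\left(P \right)} = \frac{3 + P}{1 + P}$
$p{\left(O \right)} = 4 O + \frac{3 + O}{1 + O}$ ($p{\left(O \right)} = \frac{3 + O}{1 + O} + O 4 = \frac{3 + O}{1 + O} + 4 O = 4 O + \frac{3 + O}{1 + O}$)
$\left(w{\left(-21 \right)} + F\right) \left(-15898 + p{\left(-148 \right)}\right) = \left(-21 + 49040\right) \left(-15898 + \frac{3 - 148 + 4 \left(-148\right) \left(1 - 148\right)}{1 - 148}\right) = 49019 \left(-15898 + \frac{3 - 148 + 4 \left(-148\right) \left(-147\right)}{-147}\right) = 49019 \left(-15898 - \frac{3 - 148 + 87024}{147}\right) = 49019 \left(-15898 - \frac{86879}{147}\right) = 49019 \left(- \frac{2423885}{147}\right) = - \frac{118816418815}{147}$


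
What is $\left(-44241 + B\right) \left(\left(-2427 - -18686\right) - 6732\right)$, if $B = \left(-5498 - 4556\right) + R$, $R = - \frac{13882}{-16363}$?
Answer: $- \frac{8463931638981}{16363} \approx -5.1726 \cdot 10^{8}$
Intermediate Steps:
$R = \frac{13882}{16363}$ ($R = \left(-13882\right) \left(- \frac{1}{16363}\right) = \frac{13882}{16363} \approx 0.84838$)
$B = - \frac{164499720}{16363}$ ($B = \left(-5498 - 4556\right) + \frac{13882}{16363} = -10054 + \frac{13882}{16363} = - \frac{164499720}{16363} \approx -10053.0$)
$\left(-44241 + B\right) \left(\left(-2427 - -18686\right) - 6732\right) = \left(-44241 - \frac{164499720}{16363}\right) \left(\left(-2427 - -18686\right) - 6732\right) = - \frac{888415203 \left(\left(-2427 + 18686\right) - 6732\right)}{16363} = - \frac{888415203 \left(16259 - 6732\right)}{16363} = \left(- \frac{888415203}{16363}\right) 9527 = - \frac{8463931638981}{16363}$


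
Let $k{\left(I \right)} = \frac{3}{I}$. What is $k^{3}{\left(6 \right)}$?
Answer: $\frac{1}{8} \approx 0.125$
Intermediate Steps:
$k^{3}{\left(6 \right)} = \left(\frac{3}{6}\right)^{3} = \left(3 \cdot \frac{1}{6}\right)^{3} = \left(\frac{1}{2}\right)^{3} = \frac{1}{8}$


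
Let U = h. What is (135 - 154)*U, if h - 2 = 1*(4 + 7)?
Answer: -247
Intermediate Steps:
h = 13 (h = 2 + 1*(4 + 7) = 2 + 1*11 = 2 + 11 = 13)
U = 13
(135 - 154)*U = (135 - 154)*13 = -19*13 = -247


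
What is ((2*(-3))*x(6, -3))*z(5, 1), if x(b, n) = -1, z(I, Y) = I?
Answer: 30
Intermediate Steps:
((2*(-3))*x(6, -3))*z(5, 1) = ((2*(-3))*(-1))*5 = -6*(-1)*5 = 6*5 = 30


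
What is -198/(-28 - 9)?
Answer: 198/37 ≈ 5.3513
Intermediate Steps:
-198/(-28 - 9) = -198/(-37) = -1/37*(-198) = 198/37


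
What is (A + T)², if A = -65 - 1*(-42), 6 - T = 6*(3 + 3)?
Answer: 2809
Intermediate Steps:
T = -30 (T = 6 - 6*(3 + 3) = 6 - 6*6 = 6 - 1*36 = 6 - 36 = -30)
A = -23 (A = -65 + 42 = -23)
(A + T)² = (-23 - 30)² = (-53)² = 2809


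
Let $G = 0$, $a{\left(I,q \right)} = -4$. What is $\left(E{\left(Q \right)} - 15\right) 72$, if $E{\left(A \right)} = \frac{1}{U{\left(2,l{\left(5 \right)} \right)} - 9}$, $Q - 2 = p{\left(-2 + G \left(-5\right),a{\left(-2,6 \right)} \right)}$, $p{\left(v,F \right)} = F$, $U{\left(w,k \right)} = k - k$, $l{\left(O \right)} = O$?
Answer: $-1088$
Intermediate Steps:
$U{\left(w,k \right)} = 0$
$Q = -2$ ($Q = 2 - 4 = -2$)
$E{\left(A \right)} = - \frac{1}{9}$ ($E{\left(A \right)} = \frac{1}{0 - 9} = \frac{1}{-9} = - \frac{1}{9}$)
$\left(E{\left(Q \right)} - 15\right) 72 = \left(- \frac{1}{9} - 15\right) 72 = \left(- \frac{136}{9}\right) 72 = -1088$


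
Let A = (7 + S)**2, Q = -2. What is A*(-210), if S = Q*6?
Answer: -5250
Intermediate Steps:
S = -12 (S = -2*6 = -12)
A = 25 (A = (7 - 12)**2 = (-5)**2 = 25)
A*(-210) = 25*(-210) = -5250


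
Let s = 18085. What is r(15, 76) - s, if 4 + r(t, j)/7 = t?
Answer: -18008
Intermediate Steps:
r(t, j) = -28 + 7*t
r(15, 76) - s = (-28 + 7*15) - 1*18085 = (-28 + 105) - 18085 = 77 - 18085 = -18008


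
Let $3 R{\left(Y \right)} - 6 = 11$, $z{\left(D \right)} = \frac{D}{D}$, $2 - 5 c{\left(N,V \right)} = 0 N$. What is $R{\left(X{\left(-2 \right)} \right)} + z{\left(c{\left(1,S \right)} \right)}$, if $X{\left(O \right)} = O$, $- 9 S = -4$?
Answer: $\frac{20}{3} \approx 6.6667$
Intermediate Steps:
$S = \frac{4}{9}$ ($S = \left(- \frac{1}{9}\right) \left(-4\right) = \frac{4}{9} \approx 0.44444$)
$c{\left(N,V \right)} = \frac{2}{5}$ ($c{\left(N,V \right)} = \frac{2}{5} - \frac{0 N}{5} = \frac{2}{5} - 0 = \frac{2}{5} + 0 = \frac{2}{5}$)
$z{\left(D \right)} = 1$
$R{\left(Y \right)} = \frac{17}{3}$ ($R{\left(Y \right)} = 2 + \frac{1}{3} \cdot 11 = 2 + \frac{11}{3} = \frac{17}{3}$)
$R{\left(X{\left(-2 \right)} \right)} + z{\left(c{\left(1,S \right)} \right)} = \frac{17}{3} + 1 = \frac{20}{3}$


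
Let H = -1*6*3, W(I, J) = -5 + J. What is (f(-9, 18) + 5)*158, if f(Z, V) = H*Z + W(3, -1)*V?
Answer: 9322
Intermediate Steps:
H = -18 (H = -6*3 = -18)
f(Z, V) = -18*Z - 6*V (f(Z, V) = -18*Z + (-5 - 1)*V = -18*Z - 6*V)
(f(-9, 18) + 5)*158 = ((-18*(-9) - 6*18) + 5)*158 = ((162 - 108) + 5)*158 = (54 + 5)*158 = 59*158 = 9322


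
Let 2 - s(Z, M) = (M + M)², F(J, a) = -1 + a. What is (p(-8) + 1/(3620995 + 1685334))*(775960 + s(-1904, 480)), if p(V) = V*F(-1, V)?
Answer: -55641826434582/5306329 ≈ -1.0486e+7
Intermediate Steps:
p(V) = V*(-1 + V)
s(Z, M) = 2 - 4*M² (s(Z, M) = 2 - (M + M)² = 2 - (2*M)² = 2 - 4*M²)
(p(-8) + 1/(3620995 + 1685334))*(775960 + s(-1904, 480)) = (-8*(-1 - 8) + 1/(3620995 + 1685334))*(775960 + (2 - 4*480²)) = (-8*(-9) + 1/5306329)*(775960 + (2 - 4*230400)) = (72 + 1/5306329)*(775960 + (2 - 921600)) = 382055689*(775960 - 921598)/5306329 = (382055689/5306329)*(-145638) = -55641826434582/5306329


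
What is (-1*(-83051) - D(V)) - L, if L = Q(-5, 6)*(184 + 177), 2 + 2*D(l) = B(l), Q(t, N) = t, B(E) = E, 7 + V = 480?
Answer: 169241/2 ≈ 84621.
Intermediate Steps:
V = 473 (V = -7 + 480 = 473)
D(l) = -1 + l/2
L = -1805 (L = -5*(184 + 177) = -5*361 = -1805)
(-1*(-83051) - D(V)) - L = (-1*(-83051) - (-1 + (½)*473)) - 1*(-1805) = (83051 - (-1 + 473/2)) + 1805 = (83051 - 1*471/2) + 1805 = (83051 - 471/2) + 1805 = 165631/2 + 1805 = 169241/2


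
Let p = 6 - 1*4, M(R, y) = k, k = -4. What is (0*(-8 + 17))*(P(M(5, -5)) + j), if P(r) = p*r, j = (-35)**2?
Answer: 0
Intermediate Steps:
j = 1225
M(R, y) = -4
p = 2 (p = 6 - 4 = 2)
P(r) = 2*r
(0*(-8 + 17))*(P(M(5, -5)) + j) = (0*(-8 + 17))*(2*(-4) + 1225) = (0*9)*(-8 + 1225) = 0*1217 = 0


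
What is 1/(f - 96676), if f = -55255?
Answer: -1/151931 ≈ -6.5819e-6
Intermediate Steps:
1/(f - 96676) = 1/(-55255 - 96676) = 1/(-151931) = -1/151931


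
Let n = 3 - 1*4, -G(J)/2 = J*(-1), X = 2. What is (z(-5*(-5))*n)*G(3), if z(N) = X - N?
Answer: 138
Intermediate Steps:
G(J) = 2*J (G(J) = -2*J*(-1) = -(-2)*J = 2*J)
z(N) = 2 - N
n = -1 (n = 3 - 4 = -1)
(z(-5*(-5))*n)*G(3) = ((2 - (-5)*(-5))*(-1))*(2*3) = ((2 - 1*25)*(-1))*6 = ((2 - 25)*(-1))*6 = -23*(-1)*6 = 23*6 = 138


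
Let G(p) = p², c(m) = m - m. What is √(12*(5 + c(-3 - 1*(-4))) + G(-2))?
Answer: 8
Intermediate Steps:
c(m) = 0
√(12*(5 + c(-3 - 1*(-4))) + G(-2)) = √(12*(5 + 0) + (-2)²) = √(12*5 + 4) = √(60 + 4) = √64 = 8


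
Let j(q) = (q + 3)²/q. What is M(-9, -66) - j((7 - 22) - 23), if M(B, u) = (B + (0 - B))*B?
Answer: 1225/38 ≈ 32.237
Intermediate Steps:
M(B, u) = 0 (M(B, u) = (B - B)*B = 0*B = 0)
j(q) = (3 + q)²/q
M(-9, -66) - j((7 - 22) - 23) = 0 - (3 + ((7 - 22) - 23))²/((7 - 22) - 23) = 0 - (3 + (-15 - 23))²/(-15 - 23) = 0 - (3 - 38)²/(-38) = 0 - (-1)*(-35)²/38 = 0 - (-1)*1225/38 = 0 - 1*(-1225/38) = 0 + 1225/38 = 1225/38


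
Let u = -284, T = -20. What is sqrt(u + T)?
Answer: 4*I*sqrt(19) ≈ 17.436*I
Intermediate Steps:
sqrt(u + T) = sqrt(-284 - 20) = sqrt(-304) = 4*I*sqrt(19)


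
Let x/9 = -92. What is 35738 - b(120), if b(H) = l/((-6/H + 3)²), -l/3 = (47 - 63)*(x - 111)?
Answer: 142432778/3481 ≈ 40917.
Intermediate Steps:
x = -828 (x = 9*(-92) = -828)
l = -45072 (l = -3*(47 - 63)*(-828 - 111) = -(-48)*(-939) = -3*15024 = -45072)
b(H) = -45072/(3 - 6/H)² (b(H) = -45072/(-6/H + 3)² = -45072/(3 - 6/H)²)
35738 - b(120) = 35738 - (-5008)*120²/(-2 + 120)² = 35738 - (-5008)*14400/118² = 35738 - (-5008)*14400/13924 = 35738 - 1*(-18028800/3481) = 35738 + 18028800/3481 = 142432778/3481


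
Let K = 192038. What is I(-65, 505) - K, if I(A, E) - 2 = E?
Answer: -191531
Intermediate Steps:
I(A, E) = 2 + E
I(-65, 505) - K = (2 + 505) - 1*192038 = 507 - 192038 = -191531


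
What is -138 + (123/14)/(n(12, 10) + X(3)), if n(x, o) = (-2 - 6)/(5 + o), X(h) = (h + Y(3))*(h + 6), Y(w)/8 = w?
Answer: -7024839/50918 ≈ -137.96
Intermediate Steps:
Y(w) = 8*w
X(h) = (6 + h)*(24 + h) (X(h) = (h + 8*3)*(h + 6) = (h + 24)*(6 + h) = (24 + h)*(6 + h) = (6 + h)*(24 + h))
n(x, o) = -8/(5 + o)
-138 + (123/14)/(n(12, 10) + X(3)) = -138 + (123/14)/(-8/(5 + 10) + (144 + 3² + 30*3)) = -138 + (123*(1/14))/(-8/15 + (144 + 9 + 90)) = -138 + 123/(14*(-8*1/15 + 243)) = -138 + 123/(14*(-8/15 + 243)) = -138 + 123/(14*(3637/15)) = -138 + (123/14)*(15/3637) = -138 + 1845/50918 = -7024839/50918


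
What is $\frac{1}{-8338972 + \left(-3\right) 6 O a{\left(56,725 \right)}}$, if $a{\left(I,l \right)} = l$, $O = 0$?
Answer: $- \frac{1}{8338972} \approx -1.1992 \cdot 10^{-7}$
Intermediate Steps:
$\frac{1}{-8338972 + \left(-3\right) 6 O a{\left(56,725 \right)}} = \frac{1}{-8338972 + \left(-3\right) 6 \cdot 0 \cdot 725} = \frac{1}{-8338972 + \left(-18\right) 0 \cdot 725} = \frac{1}{-8338972 + 0 \cdot 725} = \frac{1}{-8338972 + 0} = \frac{1}{-8338972} = - \frac{1}{8338972}$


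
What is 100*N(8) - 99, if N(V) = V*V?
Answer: 6301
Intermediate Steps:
N(V) = V²
100*N(8) - 99 = 100*8² - 99 = 100*64 - 99 = 6400 - 99 = 6301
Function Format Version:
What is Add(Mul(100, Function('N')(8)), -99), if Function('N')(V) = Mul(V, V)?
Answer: 6301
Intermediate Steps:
Function('N')(V) = Pow(V, 2)
Add(Mul(100, Function('N')(8)), -99) = Add(Mul(100, Pow(8, 2)), -99) = Add(Mul(100, 64), -99) = Add(6400, -99) = 6301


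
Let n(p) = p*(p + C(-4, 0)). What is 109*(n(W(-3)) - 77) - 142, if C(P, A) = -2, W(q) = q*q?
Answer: -1668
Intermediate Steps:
W(q) = q²
n(p) = p*(-2 + p) (n(p) = p*(p - 2) = p*(-2 + p))
109*(n(W(-3)) - 77) - 142 = 109*((-3)²*(-2 + (-3)²) - 77) - 142 = 109*(9*(-2 + 9) - 77) - 142 = 109*(9*7 - 77) - 142 = 109*(63 - 77) - 142 = 109*(-14) - 142 = -1526 - 142 = -1668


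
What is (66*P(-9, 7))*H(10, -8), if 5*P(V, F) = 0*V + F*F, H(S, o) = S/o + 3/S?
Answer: -30723/50 ≈ -614.46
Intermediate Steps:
H(S, o) = 3/S + S/o
P(V, F) = F**2/5 (P(V, F) = (0*V + F*F)/5 = (0 + F**2)/5 = F**2/5)
(66*P(-9, 7))*H(10, -8) = (66*((1/5)*7**2))*(3/10 + 10/(-8)) = (66*((1/5)*49))*(3*(1/10) + 10*(-1/8)) = (66*(49/5))*(3/10 - 5/4) = (3234/5)*(-19/20) = -30723/50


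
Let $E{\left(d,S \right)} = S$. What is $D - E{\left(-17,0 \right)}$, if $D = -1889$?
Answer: $-1889$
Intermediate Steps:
$D - E{\left(-17,0 \right)} = -1889 - 0 = -1889 + 0 = -1889$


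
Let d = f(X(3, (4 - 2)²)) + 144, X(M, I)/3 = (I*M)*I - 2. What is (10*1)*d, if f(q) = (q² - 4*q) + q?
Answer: 187740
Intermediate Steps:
X(M, I) = -6 + 3*M*I² (X(M, I) = 3*((I*M)*I - 2) = 3*(M*I² - 2) = 3*(-2 + M*I²) = -6 + 3*M*I²)
f(q) = q² - 3*q
d = 18774 (d = (-6 + 3*3*((4 - 2)²)²)*(-3 + (-6 + 3*3*((4 - 2)²)²)) + 144 = (-6 + 3*3*(2²)²)*(-3 + (-6 + 3*3*(2²)²)) + 144 = (-6 + 3*3*4²)*(-3 + (-6 + 3*3*4²)) + 144 = (-6 + 3*3*16)*(-3 + (-6 + 3*3*16)) + 144 = (-6 + 144)*(-3 + (-6 + 144)) + 144 = 138*(-3 + 138) + 144 = 138*135 + 144 = 18630 + 144 = 18774)
(10*1)*d = (10*1)*18774 = 10*18774 = 187740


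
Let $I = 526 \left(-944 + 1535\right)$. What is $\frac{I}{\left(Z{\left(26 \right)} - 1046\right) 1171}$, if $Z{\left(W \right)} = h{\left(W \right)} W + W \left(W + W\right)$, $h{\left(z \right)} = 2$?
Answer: $\frac{155433}{209609} \approx 0.74154$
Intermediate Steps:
$Z{\left(W \right)} = 2 W + 2 W^{2}$ ($Z{\left(W \right)} = 2 W + W \left(W + W\right) = 2 W + W 2 W = 2 W + 2 W^{2}$)
$I = 310866$ ($I = 526 \cdot 591 = 310866$)
$\frac{I}{\left(Z{\left(26 \right)} - 1046\right) 1171} = \frac{310866}{\left(2 \cdot 26 \left(1 + 26\right) - 1046\right) 1171} = \frac{310866}{\left(2 \cdot 26 \cdot 27 - 1046\right) 1171} = \frac{310866}{\left(1404 - 1046\right) 1171} = \frac{310866}{358 \cdot 1171} = \frac{310866}{419218} = 310866 \cdot \frac{1}{419218} = \frac{155433}{209609}$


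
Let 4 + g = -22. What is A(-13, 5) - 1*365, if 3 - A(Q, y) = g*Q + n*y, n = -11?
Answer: -645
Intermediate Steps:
g = -26 (g = -4 - 22 = -26)
A(Q, y) = 3 + 11*y + 26*Q (A(Q, y) = 3 - (-26*Q - 11*y) = 3 + (11*y + 26*Q) = 3 + 11*y + 26*Q)
A(-13, 5) - 1*365 = (3 + 11*5 + 26*(-13)) - 1*365 = (3 + 55 - 338) - 365 = -280 - 365 = -645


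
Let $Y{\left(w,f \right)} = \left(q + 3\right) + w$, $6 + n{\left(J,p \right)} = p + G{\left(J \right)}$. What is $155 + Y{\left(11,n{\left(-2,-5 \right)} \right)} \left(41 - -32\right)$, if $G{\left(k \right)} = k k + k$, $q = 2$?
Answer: $1323$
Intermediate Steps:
$G{\left(k \right)} = k + k^{2}$ ($G{\left(k \right)} = k^{2} + k = k + k^{2}$)
$n{\left(J,p \right)} = -6 + p + J \left(1 + J\right)$ ($n{\left(J,p \right)} = -6 + \left(p + J \left(1 + J\right)\right) = -6 + p + J \left(1 + J\right)$)
$Y{\left(w,f \right)} = 5 + w$ ($Y{\left(w,f \right)} = \left(2 + 3\right) + w = 5 + w$)
$155 + Y{\left(11,n{\left(-2,-5 \right)} \right)} \left(41 - -32\right) = 155 + \left(5 + 11\right) \left(41 - -32\right) = 155 + 16 \left(41 + 32\right) = 155 + 16 \cdot 73 = 155 + 1168 = 1323$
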